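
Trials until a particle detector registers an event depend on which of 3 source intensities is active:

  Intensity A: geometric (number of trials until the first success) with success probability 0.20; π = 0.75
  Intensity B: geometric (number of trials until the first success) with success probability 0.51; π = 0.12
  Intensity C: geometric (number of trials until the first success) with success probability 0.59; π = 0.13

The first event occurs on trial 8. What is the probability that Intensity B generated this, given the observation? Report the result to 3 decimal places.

Apply Bayes' rule: the posterior for each component is proportional to its prior times its likelihood at x.
Geometric probabilities:
  p_A = 0.20·(1−0.20)^7 = 0.20·0.209715 = 0.041943
  p_B = 0.51·(1−0.51)^7 = 0.51·0.00678223 = 0.00345894
  p_C = 0.59·(1−0.59)^7 = 0.59·0.00194754 = 0.00114905
Multiply by the mixture weights:
  π_A·p_A = 0.75 × 0.041943 = 0.0314573
  π_B·p_B = 0.12 × 0.00345894 = 0.000415073
  π_C·p_C = 0.13 × 0.00114905 = 0.000149377
Evidence: 0.0314573 + 0.000415073 + 0.000149377 = 0.0320217
P(Intensity B | 8) = 0.000415073 / 0.0320217 ≈ 0.013

0.013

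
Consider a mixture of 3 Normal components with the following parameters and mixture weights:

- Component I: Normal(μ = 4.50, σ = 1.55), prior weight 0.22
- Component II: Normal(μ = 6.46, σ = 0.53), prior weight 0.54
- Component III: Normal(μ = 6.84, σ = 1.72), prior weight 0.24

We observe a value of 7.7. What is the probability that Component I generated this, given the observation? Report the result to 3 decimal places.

By Bayes' theorem, P(k | x) = w_k f_k(x) / Σ_j w_j f_j(x).
Evaluate each component's likelihood at the observed value:
  f_I = (1/(1.55·√(2π)))·exp(−(7.7−4.50)²/(2·1.55²)) = 0.257382·exp(-2.13111) = 0.0305526
  f_II = (1/(0.53·√(2π)))·exp(−(7.7−6.46)²/(2·0.53²)) = 0.752721·exp(-2.73692) = 0.0487535
  f_III = (1/(1.72·√(2π)))·exp(−(7.7−6.84)²/(2·1.72²)) = 0.231943·exp(-0.12500) = 0.204689
Unnormalised posteriors:
  w_I·f_I = 0.22 × 0.0305526 = 0.00672156
  w_II·f_II = 0.54 × 0.0487535 = 0.0263269
  w_III·f_III = 0.24 × 0.204689 = 0.0491254
Denominator: 0.00672156 + 0.0263269 + 0.0491254 = 0.0821739
So the posterior for Component I is 0.00672156 / 0.0821739 ≈ 0.082.

0.082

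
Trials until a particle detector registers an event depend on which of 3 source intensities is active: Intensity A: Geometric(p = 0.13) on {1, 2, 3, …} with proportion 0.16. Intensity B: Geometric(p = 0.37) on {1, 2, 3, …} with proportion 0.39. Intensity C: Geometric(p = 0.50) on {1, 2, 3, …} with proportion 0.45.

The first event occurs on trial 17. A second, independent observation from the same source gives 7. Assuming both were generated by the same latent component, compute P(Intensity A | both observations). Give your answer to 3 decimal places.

By Bayes' theorem, P(k | x) = π_k f_k(x) / Σ_j π_j f_j(x).
Since both observations come from the same component, the likelihood for component k is f_k(x₁)·f_k(x₂).
  p_A = [0.014004] × [0.0563714] = 0.000789424
  p_B = [0.000227851] × [0.0231337] = 5.27103e-06
  p_C = [7.62939e-06] × [0.0078125] = 5.96046e-08
Prior × likelihood for each component:
  π_A·p_A = 0.16 × 0.000789424 = 0.000126308
  π_B·p_B = 0.39 × 5.27103e-06 = 2.0557e-06
  π_C·p_C = 0.45 × 5.96046e-08 = 2.68221e-08
Denominator: 0.000126308 + 2.0557e-06 + 2.68221e-08 = 0.00012839
P(Intensity A | x) = 0.000126308 / 0.00012839 ≈ 0.984

0.984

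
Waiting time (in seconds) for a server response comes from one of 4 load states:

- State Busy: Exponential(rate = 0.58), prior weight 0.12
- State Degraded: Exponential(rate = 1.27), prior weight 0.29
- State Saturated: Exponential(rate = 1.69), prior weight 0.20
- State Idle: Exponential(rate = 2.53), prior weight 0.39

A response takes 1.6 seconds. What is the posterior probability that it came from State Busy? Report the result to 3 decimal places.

0.238

Posterior ∝ prior × likelihood, so P(k | x) ∝ π_k f_k(x); normalise over all components.
Component likelihoods at x = 1.6 seconds:
  p_Busy = 0.229299
  p_Degraded = 0.166463
  p_Saturated = 0.113124
  p_Idle = 0.0441669
Unnormalised posteriors:
  π_Busy·p_Busy = 0.12 × 0.229299 = 0.0275159
  π_Degraded·p_Degraded = 0.29 × 0.166463 = 0.0482742
  π_Saturated·p_Saturated = 0.20 × 0.113124 = 0.0226248
  π_Idle·p_Idle = 0.39 × 0.0441669 = 0.0172251
Normaliser: 0.0275159 + 0.0482742 + 0.0226248 + 0.0172251 = 0.11564
Responsibility of State Busy: 0.0275159 / 0.11564 ≈ 0.238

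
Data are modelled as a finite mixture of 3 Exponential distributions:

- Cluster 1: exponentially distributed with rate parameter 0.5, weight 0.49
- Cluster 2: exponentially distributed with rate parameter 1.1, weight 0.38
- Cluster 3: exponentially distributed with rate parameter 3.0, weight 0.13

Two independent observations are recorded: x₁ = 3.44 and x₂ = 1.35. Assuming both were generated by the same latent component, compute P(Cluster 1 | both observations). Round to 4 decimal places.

Apply Bayes' rule: the posterior for each component is proportional to its prior times its likelihood at x.
Since both observations come from the same component, the likelihood for component k is f_k(x₁)·f_k(x₂).
  f_1 = [0.5·e^(−0.5·3.44) = 0.5·e^(−1.7200) = 0.0895331] × [0.254578] = 0.0227932
  f_2 = [1.1·e^(−1.1·3.44) = 1.1·e^(−3.7840) = 0.0250047] × [0.249153] = 0.00623
  f_3 = [3.0·e^(−3.0·3.44) = 3.0·e^(−10.3200) = 9.89013e-05] × [0.0522671] = 5.16929e-06
Weight by the priors:
  P(Z=1)·f_1 = 0.49 × 0.0227932 = 0.0111687
  P(Z=2)·f_2 = 0.38 × 0.00623 = 0.0023674
  P(Z=3)·f_3 = 0.13 × 5.16929e-06 = 6.72008e-07
Normaliser: 0.0111687 + 0.0023674 + 6.72008e-07 = 0.0135367
So the posterior for Cluster 1 is 0.0111687 / 0.0135367 ≈ 0.8251.

0.8251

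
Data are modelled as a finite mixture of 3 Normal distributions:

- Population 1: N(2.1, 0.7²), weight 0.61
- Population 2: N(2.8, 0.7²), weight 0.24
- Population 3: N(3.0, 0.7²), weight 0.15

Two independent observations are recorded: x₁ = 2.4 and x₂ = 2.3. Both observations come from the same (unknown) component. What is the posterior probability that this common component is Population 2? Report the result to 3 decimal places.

0.209

P(component k | x) = π_k·f_k(x) / marginal(x), where marginal(x) = Σ_j π_j·f_j(x).
Since both observations come from the same component, the likelihood for component k is f_k(x₁)·f_k(x₂).
  p_1 = [(1/(0.7·√(2π)))·exp(−(2.4−2.1)²/(2·0.7²)) = 0.569918·exp(-0.09184) = 0.51991] × [0.547124] = 0.284455
  p_2 = [(1/(0.7·√(2π)))·exp(−(2.4−2.8)²/(2·0.7²)) = 0.569918·exp(-0.16327) = 0.484068] × [0.441593] = 0.213761
  p_3 = [(1/(0.7·√(2π)))·exp(−(2.4−3.0)²/(2·0.7²)) = 0.569918·exp(-0.36735) = 0.394707] × [0.345672] = 0.136439
Unnormalised posteriors:
  π_1·p_1 = 0.61 × 0.284455 = 0.173518
  π_2·p_2 = 0.24 × 0.213761 = 0.0513028
  π_3·p_3 = 0.15 × 0.136439 = 0.0204659
Sum: 0.173518 + 0.0513028 + 0.0204659 = 0.245286
P(Population 2 | data) = 0.0513028 / 0.245286 ≈ 0.209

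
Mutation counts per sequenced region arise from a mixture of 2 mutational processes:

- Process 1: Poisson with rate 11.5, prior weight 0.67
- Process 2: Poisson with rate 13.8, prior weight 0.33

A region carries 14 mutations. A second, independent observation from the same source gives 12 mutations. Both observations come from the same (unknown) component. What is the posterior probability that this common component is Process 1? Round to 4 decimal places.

0.6383

P(component k | x) = w_k·f_k(x) / marginal(x), where marginal(x) = Σ_j w_j·f_j(x).
Since both observations come from the same component, the likelihood for component k is f_k(x₁)·f_k(x₂).
  f_1 = [e^(−11.5)·11.5^14/14! = 0.0822195] × [0.113149] = 0.00930305
  f_2 = [e^(−13.8)·13.8^14/14! = 0.105836] × [0.101146] = 0.0107049
Unnormalised posteriors:
  w_1·f_1 = 0.67 × 0.00930305 = 0.00623304
  w_2·f_2 = 0.33 × 0.0107049 = 0.00353262
Evidence: 0.00623304 + 0.00353262 = 0.00976567
So the posterior for Process 1 is 0.00623304 / 0.00976567 ≈ 0.6383.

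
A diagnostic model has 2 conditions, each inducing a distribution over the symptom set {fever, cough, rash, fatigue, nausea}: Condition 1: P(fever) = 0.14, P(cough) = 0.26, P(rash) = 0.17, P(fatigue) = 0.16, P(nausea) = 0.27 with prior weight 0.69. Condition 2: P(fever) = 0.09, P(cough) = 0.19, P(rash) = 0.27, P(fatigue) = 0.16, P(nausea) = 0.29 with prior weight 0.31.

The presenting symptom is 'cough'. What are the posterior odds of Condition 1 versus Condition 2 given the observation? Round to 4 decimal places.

Only the two components matter; the odds are (w_i f_i(x)) / (w_j f_j(x)).
Evaluate each component's likelihood at the observed value:
  f_1 = 0.26
  f_2 = 0.19
Posterior odds = (w_1·f_1) / (w_2·f_2) = (0.69·0.26) / (0.31·0.19) = 0.1794 / 0.0589 ≈ 3.0458

3.0458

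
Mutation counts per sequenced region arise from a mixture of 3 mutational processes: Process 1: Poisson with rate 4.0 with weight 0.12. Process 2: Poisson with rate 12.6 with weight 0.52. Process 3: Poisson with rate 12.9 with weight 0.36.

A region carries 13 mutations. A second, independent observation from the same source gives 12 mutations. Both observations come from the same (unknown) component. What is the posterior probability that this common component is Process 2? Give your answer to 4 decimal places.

P(component k | x) = w_k·f_k(x) / marginal(x), where marginal(x) = Σ_j w_j·f_j(x).
Since both observations come from the same component, the likelihood for component k is f_k(x₁)·f_k(x₂).
  p_1 = [0.000197388] × [0.000641512] = 1.26627e-07
  p_2 = [0.109251] × [0.11272] = 0.0123147
  p_3 = [0.109897] × [0.110749] = 0.012171
Multiply by the mixture weights:
  w_1·p_1 = 0.12 × 1.26627e-07 = 1.51953e-08
  w_2·p_2 = 0.52 × 0.0123147 = 0.00640367
  w_3·p_3 = 0.36 × 0.012171 = 0.00438158
Denominator: 1.51953e-08 + 0.00640367 + 0.00438158 = 0.0107853
So the posterior for Process 2 is 0.00640367 / 0.0107853 ≈ 0.5937.

0.5937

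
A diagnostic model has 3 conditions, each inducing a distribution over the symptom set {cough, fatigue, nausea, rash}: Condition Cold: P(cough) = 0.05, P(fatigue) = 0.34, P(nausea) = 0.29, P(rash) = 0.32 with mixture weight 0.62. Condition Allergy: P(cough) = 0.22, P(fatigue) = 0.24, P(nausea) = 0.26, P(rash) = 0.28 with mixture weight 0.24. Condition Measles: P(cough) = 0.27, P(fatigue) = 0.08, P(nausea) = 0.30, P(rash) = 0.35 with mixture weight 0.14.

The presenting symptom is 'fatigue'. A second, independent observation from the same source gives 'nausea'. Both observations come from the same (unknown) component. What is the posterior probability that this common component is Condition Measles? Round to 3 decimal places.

0.042

P(component k | x) = π_k·f_k(x) / marginal(x), where marginal(x) = Σ_j π_j·f_j(x).
Since both observations come from the same component, the likelihood for component k is f_k(x₁)·f_k(x₂).
  L_Cold = [P(fatigue | comp) = 0.34] × [0.29] = 0.0986
  L_Allergy = [P(fatigue | comp) = 0.24] × [0.26] = 0.0624
  L_Measles = [P(fatigue | comp) = 0.08] × [0.3] = 0.024
Prior × likelihood for each component:
  π_Cold·L_Cold = 0.62 × 0.0986 = 0.061132
  π_Allergy·L_Allergy = 0.24 × 0.0624 = 0.014976
  π_Measles·L_Measles = 0.14 × 0.024 = 0.00336
Denominator: 0.061132 + 0.014976 + 0.00336 = 0.079468
So the posterior for Condition Measles is 0.00336 / 0.079468 ≈ 0.042.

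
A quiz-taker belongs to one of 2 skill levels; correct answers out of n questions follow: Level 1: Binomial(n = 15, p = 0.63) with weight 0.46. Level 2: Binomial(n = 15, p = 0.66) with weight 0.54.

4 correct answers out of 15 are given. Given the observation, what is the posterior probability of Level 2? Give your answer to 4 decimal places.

By Bayes' theorem, P(k | x) = w_k f_k(x) / Σ_j w_j f_j(x).
Binomial probabilities:
  L_1 = C(15,4)·0.63^4·0.37^11 = 1365·0.15753·1.77918e-05 = 0.00382573
  L_2 = C(15,4)·0.66^4·0.34^11 = 1365·0.189747·7.01888e-06 = 0.00181793
Multiply by the mixture weights:
  w_1·L_1 = 0.46 × 0.00382573 = 0.00175983
  w_2·L_2 = 0.54 × 0.00181793 = 0.000981681
Evidence: 0.00175983 + 0.000981681 = 0.00274151
P(Level 2 | x) ≈ 0.3581

0.3581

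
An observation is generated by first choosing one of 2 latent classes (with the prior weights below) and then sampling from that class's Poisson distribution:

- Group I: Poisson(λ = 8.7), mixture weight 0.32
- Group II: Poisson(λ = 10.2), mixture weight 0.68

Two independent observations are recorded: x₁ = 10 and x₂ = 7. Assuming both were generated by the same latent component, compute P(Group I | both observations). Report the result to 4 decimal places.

0.3875

By Bayes' theorem, P(k | x) = π_k f_k(x) / Σ_j π_j f_j(x).
Since both observations come from the same component, the likelihood for component k is f_k(x₁)·f_k(x₂).
  f_I = [0.114043] × [0.124693] = 0.0142203
  f_II = [0.124863] × [0.0847163] = 0.010578
Prior × likelihood for each component:
  π_I·f_I = 0.32 × 0.0142203 = 0.00455051
  π_II·f_II = 0.68 × 0.010578 = 0.00719301
Marginal: 0.00455051 + 0.00719301 = 0.0117435
So the posterior for Group I is 0.00455051 / 0.0117435 ≈ 0.3875.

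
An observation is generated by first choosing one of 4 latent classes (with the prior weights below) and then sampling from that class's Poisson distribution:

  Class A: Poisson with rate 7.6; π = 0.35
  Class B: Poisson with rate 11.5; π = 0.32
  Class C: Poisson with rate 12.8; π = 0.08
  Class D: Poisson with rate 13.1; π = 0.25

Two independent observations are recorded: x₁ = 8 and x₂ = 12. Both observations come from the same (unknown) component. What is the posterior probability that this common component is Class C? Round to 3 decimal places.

0.070

By Bayes' theorem, P(k | x) = P(Z=k) f_k(x) / Σ_j P(Z=j) f_j(x).
Since both observations come from the same component, the likelihood for component k is f_k(x₁)·f_k(x₂).
  f_A = [0.13815] × [0.0387961] = 0.00535967
  f_B = [0.0768556] × [0.113149] = 0.00869613
  f_C = [0.0493389] × [0.111484] = 0.00550051
  f_D = [0.0439939] × [0.109059] = 0.00479792
Prior × likelihood for each component:
  P(Z=A)·f_A = 0.35 × 0.00535967 = 0.00187589
  P(Z=B)·f_B = 0.32 × 0.00869613 = 0.00278276
  P(Z=C)·f_C = 0.08 × 0.00550051 = 0.000440041
  P(Z=D)·f_D = 0.25 × 0.00479792 = 0.00119948
Normaliser: 0.00187589 + 0.00278276 + 0.000440041 + 0.00119948 = 0.00629817
P(Class C | x₁, x₂) ≈ 0.070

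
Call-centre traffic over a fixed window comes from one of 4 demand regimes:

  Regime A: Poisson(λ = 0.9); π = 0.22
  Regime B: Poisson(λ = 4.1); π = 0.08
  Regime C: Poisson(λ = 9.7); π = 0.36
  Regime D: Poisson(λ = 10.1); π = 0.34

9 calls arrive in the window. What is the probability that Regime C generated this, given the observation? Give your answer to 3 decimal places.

Apply Bayes' rule: the posterior for each component is proportional to its prior times its likelihood at x.
Evaluate each component's likelihood at the observed value:
  p_A = e^(−0.9)·0.9^9/9! = 4.34065e-07
  p_B = e^(−4.1)·4.1^9/9! = 0.0149515
  p_C = e^(−9.7)·9.7^9/9! = 0.128388
  p_D = e^(−10.1)·10.1^9/9! = 0.12381
Unnormalised posteriors:
  w_A·p_A = 0.22 × 4.34065e-07 = 9.54942e-08
  w_B·p_B = 0.08 × 0.0149515 = 0.00119612
  w_C·p_C = 0.36 × 0.128388 = 0.0462199
  w_D·p_D = 0.34 × 0.12381 = 0.0420953
Denominator: 9.54942e-08 + 0.00119612 + 0.0462199 + 0.0420953 = 0.0895114
So the posterior for Regime C is 0.0462199 / 0.0895114 ≈ 0.516.

0.516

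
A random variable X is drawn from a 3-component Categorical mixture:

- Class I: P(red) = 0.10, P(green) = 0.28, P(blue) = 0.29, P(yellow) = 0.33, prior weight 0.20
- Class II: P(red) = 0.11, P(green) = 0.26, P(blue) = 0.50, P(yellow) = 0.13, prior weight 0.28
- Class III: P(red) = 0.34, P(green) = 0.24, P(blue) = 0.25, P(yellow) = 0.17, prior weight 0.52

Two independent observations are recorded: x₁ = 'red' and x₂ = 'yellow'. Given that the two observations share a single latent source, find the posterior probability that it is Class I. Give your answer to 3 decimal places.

0.162

Apply Bayes' rule: the posterior for each component is proportional to its prior times its likelihood at x.
Since both observations come from the same component, the likelihood for component k is f_k(x₁)·f_k(x₂).
  p_I = [P(red | comp) = 0.10] × [0.33] = 0.033
  p_II = [P(red | comp) = 0.11] × [0.13] = 0.0143
  p_III = [P(red | comp) = 0.34] × [0.17] = 0.0578
Unnormalised posteriors:
  w_I·p_I = 0.20 × 0.033 = 0.0066
  w_II·p_II = 0.28 × 0.0143 = 0.004004
  w_III·p_III = 0.52 × 0.0578 = 0.030056
Sum: 0.0066 + 0.004004 + 0.030056 = 0.04066
So the posterior for Class I is 0.0066 / 0.04066 ≈ 0.162.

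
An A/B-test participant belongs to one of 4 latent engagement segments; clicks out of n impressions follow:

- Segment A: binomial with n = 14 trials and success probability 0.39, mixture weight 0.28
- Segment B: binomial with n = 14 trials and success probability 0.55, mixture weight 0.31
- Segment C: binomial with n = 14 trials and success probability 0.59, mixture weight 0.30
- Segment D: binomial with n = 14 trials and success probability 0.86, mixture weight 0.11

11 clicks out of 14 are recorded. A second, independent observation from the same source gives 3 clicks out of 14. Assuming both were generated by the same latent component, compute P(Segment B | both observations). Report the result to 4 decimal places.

Posterior ∝ prior × likelihood, so P(k | x) ∝ π_k f_k(x); normalise over all components.
Since both observations come from the same component, the likelihood for component k is f_k(x₁)·f_k(x₂).
  p_A = [C(14,11)·0.39^11·0.61^3 = 364·3.17476e-05·0.226981 = 0.00262302] × [0.0939558] = 0.000246448
  p_B = [C(14,11)·0.55^11·0.45^3 = 364·0.00139312·0.091125 = 0.0462092] × [0.00927955] = 0.000428801
  p_C = [C(14,11)·0.59^11·0.41^3 = 364·0.00301559·0.068921 = 0.0756528] × [0.00411415] = 0.000311247
  p_D = [C(14,11)·0.86^11·0.14^3 = 364·0.190319·0.002744 = 0.190094] × [9.37573e-08] = 1.78227e-08
Prior × likelihood for each component:
  π_A·p_A = 0.28 × 0.000246448 = 6.90054e-05
  π_B·p_B = 0.31 × 0.000428801 = 0.000132928
  π_C·p_C = 0.30 × 0.000311247 = 9.3374e-05
  π_D·p_D = 0.11 × 1.78227e-08 = 1.9605e-09
Normaliser: 6.90054e-05 + 0.000132928 + 9.3374e-05 + 1.9605e-09 = 0.00029531
P(Segment B | x₁,x₂) ≈ 0.4501

0.4501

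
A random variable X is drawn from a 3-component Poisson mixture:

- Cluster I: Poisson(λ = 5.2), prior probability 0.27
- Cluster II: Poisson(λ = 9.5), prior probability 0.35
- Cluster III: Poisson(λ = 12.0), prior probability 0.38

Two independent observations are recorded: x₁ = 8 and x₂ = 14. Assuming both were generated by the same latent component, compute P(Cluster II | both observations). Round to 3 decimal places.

0.443

Apply Bayes' rule: the posterior for each component is proportional to its prior times its likelihood at x.
Since both observations come from the same component, the likelihood for component k is f_k(x₁)·f_k(x₂).
  f_I = [0.0731434] × [0.000668817] = 4.89195e-05
  f_II = [0.12316] × [0.0418721] = 0.00515698
  f_III = [0.0655233] × [0.0904889] = 0.00592913
Multiply by the mixture weights:
  π_I·f_I = 0.27 × 4.89195e-05 = 1.32083e-05
  π_II·f_II = 0.35 × 0.00515698 = 0.00180494
  π_III·f_III = 0.38 × 0.00592913 = 0.00225307
Marginal: 1.32083e-05 + 0.00180494 + 0.00225307 = 0.00407122
Responsibility of Cluster II: 0.00180494 / 0.00407122 ≈ 0.443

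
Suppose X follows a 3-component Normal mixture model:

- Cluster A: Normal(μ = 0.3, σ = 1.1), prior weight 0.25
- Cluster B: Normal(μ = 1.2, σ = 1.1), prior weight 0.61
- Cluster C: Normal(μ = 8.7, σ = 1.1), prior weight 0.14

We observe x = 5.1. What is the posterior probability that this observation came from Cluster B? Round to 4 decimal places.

0.6259

The responsibility of component k is w_k f_k(x) divided by Σ_j w_j f_j(x).
Component likelihoods at x = 5.1:
  p_A = 2.65917e-05
  p_B = 0.000675963
  p_C = 0.00171281
Multiply by the mixture weights:
  w_A·p_A = 0.25 × 2.65917e-05 = 6.64794e-06
  w_B·p_B = 0.61 × 0.000675963 = 0.000412337
  w_C·p_C = 0.14 × 0.00171281 = 0.000239793
Evidence: 6.64794e-06 + 0.000412337 + 0.000239793 = 0.000658778
So the posterior for Cluster B is 0.000412337 / 0.000658778 ≈ 0.6259.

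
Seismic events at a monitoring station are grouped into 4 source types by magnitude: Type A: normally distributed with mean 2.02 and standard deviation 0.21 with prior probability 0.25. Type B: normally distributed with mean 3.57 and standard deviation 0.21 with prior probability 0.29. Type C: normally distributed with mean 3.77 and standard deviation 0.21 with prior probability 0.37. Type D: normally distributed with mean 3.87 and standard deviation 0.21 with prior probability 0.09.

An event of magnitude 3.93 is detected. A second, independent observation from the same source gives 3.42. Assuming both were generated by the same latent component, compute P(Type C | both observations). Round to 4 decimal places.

The responsibility of component k is P(Z=k) f_k(x) divided by Σ_j P(Z=j) f_j(x).
Since both observations come from the same component, the likelihood for component k is f_k(x₁)·f_k(x₂).
  f_A = [2.06796e-18] × [4.24329e-10] = 8.77495e-28
  f_B = [0.437063] × [1.47198] = 0.643347
  f_C = [1.42114] × [0.473701] = 0.673195
  f_D = [1.82375] × [0.191243] = 0.348779
Prior × likelihood for each component:
  P(Z=A)·f_A = 0.25 × 8.77495e-28 = 2.19374e-28
  P(Z=B)·f_B = 0.29 × 0.643347 = 0.186571
  P(Z=C)·f_C = 0.37 × 0.673195 = 0.249082
  P(Z=D)·f_D = 0.09 × 0.348779 = 0.0313901
Normaliser: 2.19374e-28 + 0.186571 + 0.249082 + 0.0313901 = 0.467043
P(Type C | x₁,x₂) = 0.249082 / 0.467043 ≈ 0.5333

0.5333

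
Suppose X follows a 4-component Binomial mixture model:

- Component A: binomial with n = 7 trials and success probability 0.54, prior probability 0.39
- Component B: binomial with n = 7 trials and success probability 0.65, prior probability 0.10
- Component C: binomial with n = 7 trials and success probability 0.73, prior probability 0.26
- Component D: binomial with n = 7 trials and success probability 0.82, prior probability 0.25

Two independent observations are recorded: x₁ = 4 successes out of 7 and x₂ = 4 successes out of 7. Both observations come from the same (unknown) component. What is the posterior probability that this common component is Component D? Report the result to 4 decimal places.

Apply Bayes' rule: the posterior for each component is proportional to its prior times its likelihood at x.
Since both observations come from the same component, the likelihood for component k is f_k(x₁)·f_k(x₂).
  p_A = [C(7,4)·0.54^4·0.46^3 = 35·0.0850306·0.097336 = 0.289679] × [0.289679] = 0.0839138
  p_B = [C(7,4)·0.65^4·0.35^3 = 35·0.178506·0.042875 = 0.267871] × [0.267871] = 0.0717548
  p_C = [C(7,4)·0.73^4·0.27^3 = 35·0.283982·0.019683 = 0.195637] × [0.195637] = 0.0382738
  p_D = [C(7,4)·0.82^4·0.18^3 = 35·0.452122·0.005832 = 0.0922871] × [0.0922871] = 0.00851691
Prior × likelihood for each component:
  π_A·p_A = 0.39 × 0.0839138 = 0.0327264
  π_B·p_B = 0.10 × 0.0717548 = 0.00717548
  π_C·p_C = 0.26 × 0.0382738 = 0.00995119
  π_D·p_D = 0.25 × 0.00851691 = 0.00212923
Sum: 0.0327264 + 0.00717548 + 0.00995119 + 0.00212923 = 0.0519823
Responsibility of Component D: 0.00212923 / 0.0519823 ≈ 0.0410

0.0410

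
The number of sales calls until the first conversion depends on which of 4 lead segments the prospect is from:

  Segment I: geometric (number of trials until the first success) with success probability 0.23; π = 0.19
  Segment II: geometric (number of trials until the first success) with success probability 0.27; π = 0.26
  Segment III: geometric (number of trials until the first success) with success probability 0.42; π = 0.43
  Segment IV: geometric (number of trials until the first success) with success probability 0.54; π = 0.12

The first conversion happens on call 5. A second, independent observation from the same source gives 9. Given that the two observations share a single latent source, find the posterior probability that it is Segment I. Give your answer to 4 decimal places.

By Bayes' theorem, P(k | x) = π_k f_k(x) / Σ_j π_j f_j(x).
Since both observations come from the same component, the likelihood for component k is f_k(x₁)·f_k(x₂).
  L_I = [0.23·(1−0.23)^4 = 0.23·0.35153 = 0.080852] × [0.0284219] = 0.00229797
  L_II = [0.27·(1−0.27)^4 = 0.27·0.283982 = 0.0766753] × [0.0217744] = 0.00166956
  L_III = [0.42·(1−0.42)^4 = 0.42·0.113165 = 0.0475293] × [0.00537865] = 0.000255643
  L_IV = [0.54·(1−0.54)^4 = 0.54·0.0447746 = 0.0241783] × [0.00108257] = 2.61747e-05
Weight by the priors:
  π_I·L_I = 0.19 × 0.00229797 = 0.000436614
  π_II·L_II = 0.26 × 0.00166956 = 0.000434085
  π_III·L_III = 0.43 × 0.000255643 = 0.000109927
  π_IV·L_IV = 0.12 × 2.61747e-05 = 3.14096e-06
Evidence: 0.000436614 + 0.000434085 + 0.000109927 + 3.14096e-06 = 0.000983767
P(Segment I | x) = 0.000436614 / 0.000983767 ≈ 0.4438

0.4438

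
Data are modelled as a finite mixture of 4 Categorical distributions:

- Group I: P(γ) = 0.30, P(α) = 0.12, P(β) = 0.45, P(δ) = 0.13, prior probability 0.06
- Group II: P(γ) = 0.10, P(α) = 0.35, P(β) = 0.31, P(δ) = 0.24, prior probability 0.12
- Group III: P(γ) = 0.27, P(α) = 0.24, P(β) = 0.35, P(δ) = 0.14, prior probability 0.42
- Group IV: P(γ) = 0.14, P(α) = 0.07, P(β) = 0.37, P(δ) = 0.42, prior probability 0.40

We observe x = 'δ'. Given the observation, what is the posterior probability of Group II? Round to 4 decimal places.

0.1093

Posterior ∝ prior × likelihood, so P(k | x) ∝ w_k f_k(x); normalise over all components.
Categorical probabilities:
  p_I = P(δ | comp) = 0.13
  p_II = P(δ | comp) = 0.24
  p_III = P(δ | comp) = 0.14
  p_IV = P(δ | comp) = 0.42
Prior × likelihood for each component:
  w_I·p_I = 0.06 × 0.13 = 0.0078
  w_II·p_II = 0.12 × 0.24 = 0.0288
  w_III·p_III = 0.42 × 0.14 = 0.0588
  w_IV·p_IV = 0.40 × 0.42 = 0.168
Sum: 0.0078 + 0.0288 + 0.0588 + 0.168 = 0.2634
P(Group II | 'δ') ≈ 0.1093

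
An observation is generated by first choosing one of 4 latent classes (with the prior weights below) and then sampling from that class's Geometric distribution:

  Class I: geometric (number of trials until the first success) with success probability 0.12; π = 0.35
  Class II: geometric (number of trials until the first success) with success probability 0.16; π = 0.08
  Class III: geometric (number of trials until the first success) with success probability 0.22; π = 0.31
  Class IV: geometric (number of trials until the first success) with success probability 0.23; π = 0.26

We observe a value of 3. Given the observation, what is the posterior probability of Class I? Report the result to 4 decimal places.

Apply Bayes' rule: the posterior for each component is proportional to its prior times its likelihood at x.
Geometric probabilities:
  L_I = 0.12·(1−0.12)^2 = 0.12·0.7744 = 0.092928
  L_II = 0.16·(1−0.16)^2 = 0.16·0.7056 = 0.112896
  L_III = 0.22·(1−0.22)^2 = 0.22·0.6084 = 0.133848
  L_IV = 0.23·(1−0.23)^2 = 0.23·0.5929 = 0.136367
Weight by the priors:
  π_I·L_I = 0.35 × 0.092928 = 0.0325248
  π_II·L_II = 0.08 × 0.112896 = 0.00903168
  π_III·L_III = 0.31 × 0.133848 = 0.0414929
  π_IV·L_IV = 0.26 × 0.136367 = 0.0354554
Evidence: 0.0325248 + 0.00903168 + 0.0414929 + 0.0354554 = 0.118505
Responsibility of Class I: 0.0325248 / 0.118505 ≈ 0.2745

0.2745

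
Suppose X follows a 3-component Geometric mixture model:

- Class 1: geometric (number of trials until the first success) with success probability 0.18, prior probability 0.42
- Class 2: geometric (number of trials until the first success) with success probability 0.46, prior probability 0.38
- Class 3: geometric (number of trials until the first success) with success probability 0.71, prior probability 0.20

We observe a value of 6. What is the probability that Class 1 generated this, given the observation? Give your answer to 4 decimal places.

P(component k | x) = w_k·f_k(x) / marginal(x), where marginal(x) = Σ_j w_j·f_j(x).
Component likelihoods at x = 6:
  p_1 = 0.18·(1−0.18)^5 = 0.18·0.37074 = 0.0667332
  p_2 = 0.46·(1−0.46)^5 = 0.46·0.0459165 = 0.0211216
  p_3 = 0.71·(1−0.71)^5 = 0.71·0.00205111 = 0.00145629
Prior × likelihood for each component:
  w_1·p_1 = 0.42 × 0.0667332 = 0.0280279
  w_2·p_2 = 0.38 × 0.0211216 = 0.0080262
  w_3·p_3 = 0.20 × 0.00145629 = 0.000291258
Normaliser: 0.0280279 + 0.0080262 + 0.000291258 = 0.0363454
P(Class 1 | the observation) = 0.0280279 / 0.0363454 ≈ 0.7712

0.7712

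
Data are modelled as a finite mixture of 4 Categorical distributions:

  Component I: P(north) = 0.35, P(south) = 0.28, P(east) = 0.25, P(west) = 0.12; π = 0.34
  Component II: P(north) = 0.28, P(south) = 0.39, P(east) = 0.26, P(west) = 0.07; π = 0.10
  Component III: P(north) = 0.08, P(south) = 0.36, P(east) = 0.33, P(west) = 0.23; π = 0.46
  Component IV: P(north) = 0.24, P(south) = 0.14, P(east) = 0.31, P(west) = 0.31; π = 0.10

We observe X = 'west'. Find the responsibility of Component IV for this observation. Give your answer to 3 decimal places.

P(component k | x) = w_k·f_k(x) / marginal(x), where marginal(x) = Σ_j w_j·f_j(x).
Component likelihoods at x = 'west':
  L_I = P(west | comp) = 0.12
  L_II = P(west | comp) = 0.07
  L_III = P(west | comp) = 0.23
  L_IV = P(west | comp) = 0.31
Prior × likelihood for each component:
  w_I·L_I = 0.34 × 0.12 = 0.0408
  w_II·L_II = 0.10 × 0.07 = 0.007
  w_III·L_III = 0.46 × 0.23 = 0.1058
  w_IV·L_IV = 0.10 × 0.31 = 0.031
Denominator: 0.0408 + 0.007 + 0.1058 + 0.031 = 0.1846
So the posterior for Component IV is 0.031 / 0.1846 ≈ 0.168.

0.168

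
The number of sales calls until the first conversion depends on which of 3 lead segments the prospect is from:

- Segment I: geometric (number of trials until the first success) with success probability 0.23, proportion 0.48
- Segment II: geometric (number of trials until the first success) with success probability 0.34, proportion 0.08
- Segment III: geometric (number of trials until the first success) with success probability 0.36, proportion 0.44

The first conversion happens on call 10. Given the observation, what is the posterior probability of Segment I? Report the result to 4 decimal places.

0.7501

The responsibility of component k is P(Z=k) f_k(x) divided by Σ_j P(Z=j) f_j(x).
Evaluate each component's likelihood at the observed value:
  f_I = 0.0218849
  f_II = 0.00807931
  f_III = 0.00648518
Multiply by the mixture weights:
  P(Z=I)·f_I = 0.48 × 0.0218849 = 0.0105047
  P(Z=II)·f_II = 0.08 × 0.00807931 = 0.000646345
  P(Z=III)·f_III = 0.44 × 0.00648518 = 0.00285348
Sum: 0.0105047 + 0.000646345 + 0.00285348 = 0.0140046
So the posterior for Segment I is 0.0105047 / 0.0140046 ≈ 0.7501.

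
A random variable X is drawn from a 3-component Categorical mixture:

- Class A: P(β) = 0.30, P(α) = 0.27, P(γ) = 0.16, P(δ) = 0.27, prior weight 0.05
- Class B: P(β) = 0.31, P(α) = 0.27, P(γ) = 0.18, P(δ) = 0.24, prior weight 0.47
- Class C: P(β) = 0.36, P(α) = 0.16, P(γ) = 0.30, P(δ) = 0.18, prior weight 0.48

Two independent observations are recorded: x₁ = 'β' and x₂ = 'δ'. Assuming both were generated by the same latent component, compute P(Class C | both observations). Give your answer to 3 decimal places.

0.444

P(component k | x) = w_k·f_k(x) / marginal(x), where marginal(x) = Σ_j w_j·f_j(x).
Since both observations come from the same component, the likelihood for component k is f_k(x₁)·f_k(x₂).
  f_A = [P(β | comp) = 0.30] × [0.27] = 0.081
  f_B = [P(β | comp) = 0.31] × [0.24] = 0.0744
  f_C = [P(β | comp) = 0.36] × [0.18] = 0.0648
Weight by the priors:
  w_A·f_A = 0.05 × 0.081 = 0.00405
  w_B·f_B = 0.47 × 0.0744 = 0.034968
  w_C·f_C = 0.48 × 0.0648 = 0.031104
Marginal: 0.00405 + 0.034968 + 0.031104 = 0.070122
P(Class C | data) = 0.031104 / 0.070122 ≈ 0.444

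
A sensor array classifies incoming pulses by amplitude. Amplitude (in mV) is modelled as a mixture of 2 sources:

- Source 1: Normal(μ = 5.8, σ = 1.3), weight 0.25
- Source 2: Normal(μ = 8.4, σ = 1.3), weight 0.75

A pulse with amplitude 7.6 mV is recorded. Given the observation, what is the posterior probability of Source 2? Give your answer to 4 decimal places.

P(component k | x) = w_k·f_k(x) / marginal(x), where marginal(x) = Σ_j w_j·f_j(x).
Normal densities:
  f_1 = 0.117669
  f_2 = 0.253941
Weight by the priors:
  w_1·f_1 = 0.25 × 0.117669 = 0.0294172
  w_2·f_2 = 0.75 × 0.253941 = 0.190456
Denominator: 0.0294172 + 0.190456 = 0.219873
P(Source 2 | 7.6 mV) ≈ 0.8662

0.8662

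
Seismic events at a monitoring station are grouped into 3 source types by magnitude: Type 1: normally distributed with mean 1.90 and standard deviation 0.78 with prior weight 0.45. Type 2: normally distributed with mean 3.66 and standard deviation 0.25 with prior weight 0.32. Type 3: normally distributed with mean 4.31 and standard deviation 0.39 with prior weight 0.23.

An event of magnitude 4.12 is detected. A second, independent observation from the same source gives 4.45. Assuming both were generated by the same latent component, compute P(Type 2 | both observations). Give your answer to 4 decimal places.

By Bayes' theorem, P(k | x) = w_k f_k(x) / Σ_j w_j f_j(x).
Since both observations come from the same component, the likelihood for component k is f_k(x₁)·f_k(x₂).
  f_1 = [0.00890829] × [0.00244328] = 2.17655e-05
  f_2 = [0.293627] × [0.0108299] = 0.00317995
  f_3 = [0.908462] × [0.959099] = 0.871305
Multiply by the mixture weights:
  w_1·f_1 = 0.45 × 2.17655e-05 = 9.79447e-06
  w_2·f_2 = 0.32 × 0.00317995 = 0.00101759
  w_3·f_3 = 0.23 × 0.871305 = 0.2004
Sum: 9.79447e-06 + 0.00101759 + 0.2004 = 0.201428
So the posterior for Type 2 is 0.00101759 / 0.201428 ≈ 0.0051.

0.0051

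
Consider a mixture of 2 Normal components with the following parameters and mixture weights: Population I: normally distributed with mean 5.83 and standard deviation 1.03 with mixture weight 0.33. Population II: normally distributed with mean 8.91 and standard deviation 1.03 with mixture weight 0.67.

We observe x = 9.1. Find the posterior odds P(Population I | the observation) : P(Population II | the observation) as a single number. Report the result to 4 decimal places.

0.0032

Only the two components matter; the odds are (π_i f_i(x)) / (π_j f_j(x)).
Evaluate each component's likelihood at the observed value:
  p_I = 0.00250858
  p_II = 0.380788
Posterior odds = (π_I·p_I) / (π_II·p_II) = (0.33·0.00250858) / (0.67·0.380788) = 0.000827831 / 0.255128 ≈ 0.0032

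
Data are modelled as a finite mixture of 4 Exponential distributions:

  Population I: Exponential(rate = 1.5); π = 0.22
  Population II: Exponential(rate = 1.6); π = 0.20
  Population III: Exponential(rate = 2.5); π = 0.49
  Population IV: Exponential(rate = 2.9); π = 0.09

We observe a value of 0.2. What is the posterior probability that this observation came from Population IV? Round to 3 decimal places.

The responsibility of component k is π_k f_k(x) divided by Σ_j π_j f_j(x).
Evaluate each component's likelihood at the observed value:
  f_I = 1.5·e^(−1.5·0.2) = 1.5·e^(−0.3000) = 1.11123
  f_II = 1.6·e^(−1.6·0.2) = 1.6·e^(−0.3200) = 1.16184
  f_III = 2.5·e^(−2.5·0.2) = 2.5·e^(−0.5000) = 1.51633
  f_IV = 2.9·e^(−2.9·0.2) = 2.9·e^(−0.5800) = 1.62371
Unnormalised posteriors:
  π_I·f_I = 0.22 × 1.11123 = 0.24447
  π_II·f_II = 0.20 × 1.16184 = 0.232368
  π_III·f_III = 0.49 × 1.51633 = 0.743
  π_IV·f_IV = 0.09 × 1.62371 = 0.146133
Denominator: 0.24447 + 0.232368 + 0.743 + 0.146133 = 1.36597
Responsibility of Population IV: 0.146133 / 1.36597 ≈ 0.107

0.107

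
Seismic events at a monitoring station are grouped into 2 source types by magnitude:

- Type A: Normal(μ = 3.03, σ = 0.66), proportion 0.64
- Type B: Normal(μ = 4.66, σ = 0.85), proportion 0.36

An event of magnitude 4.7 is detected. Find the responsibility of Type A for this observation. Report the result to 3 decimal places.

The responsibility of component k is π_k f_k(x) divided by Σ_j π_j f_j(x).
Evaluate each component's likelihood at the observed value:
  L_A = (1/(0.66·√(2π)))·exp(−(4.7−3.03)²/(2·0.66²)) = 0.604458·exp(-3.20122) = 0.0246091
  L_B = (1/(0.85·√(2π)))·exp(−(4.7−4.66)²/(2·0.85²)) = 0.469344·exp(-0.00111) = 0.468824
Weight by the priors:
  π_A·L_A = 0.64 × 0.0246091 = 0.0157498
  π_B·L_B = 0.36 × 0.468824 = 0.168777
Normaliser: 0.0157498 + 0.168777 = 0.184527
P(Type A | 4.7) ≈ 0.085

0.085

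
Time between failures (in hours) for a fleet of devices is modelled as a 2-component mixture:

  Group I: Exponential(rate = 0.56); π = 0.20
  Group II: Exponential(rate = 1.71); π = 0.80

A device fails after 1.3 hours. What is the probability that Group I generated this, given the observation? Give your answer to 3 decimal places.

The responsibility of component k is P(Z=k) f_k(x) divided by Σ_j P(Z=j) f_j(x).
Exponential densities:
  f_I = 0.270409
  f_II = 0.185165
Unnormalised posteriors:
  P(Z=I)·f_I = 0.20 × 0.270409 = 0.0540819
  P(Z=II)·f_II = 0.80 × 0.185165 = 0.148132
Evidence: 0.0540819 + 0.148132 = 0.202214
Responsibility of Group I: 0.0540819 / 0.202214 ≈ 0.267

0.267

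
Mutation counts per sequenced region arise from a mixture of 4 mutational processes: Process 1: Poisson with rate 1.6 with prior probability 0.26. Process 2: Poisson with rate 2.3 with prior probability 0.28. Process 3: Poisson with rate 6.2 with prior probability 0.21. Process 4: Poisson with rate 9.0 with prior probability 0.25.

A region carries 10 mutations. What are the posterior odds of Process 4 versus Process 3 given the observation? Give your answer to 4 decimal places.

3.0075

Since P(k|x) ∝ π_k f_k(x), the posterior odds are π_i f_i(x) / (π_j f_j(x)).
Evaluate each component's likelihood at the observed value:
  p_1 = 6.11738e-06
  p_2 = 0.000114456
  p_3 = 0.0469384
  p_4 = 0.11858
Posterior odds = (π_4·p_4) / (π_3·p_3) = (0.25·0.11858) / (0.21·0.0469384) = 0.029645 / 0.00985706 ≈ 3.0075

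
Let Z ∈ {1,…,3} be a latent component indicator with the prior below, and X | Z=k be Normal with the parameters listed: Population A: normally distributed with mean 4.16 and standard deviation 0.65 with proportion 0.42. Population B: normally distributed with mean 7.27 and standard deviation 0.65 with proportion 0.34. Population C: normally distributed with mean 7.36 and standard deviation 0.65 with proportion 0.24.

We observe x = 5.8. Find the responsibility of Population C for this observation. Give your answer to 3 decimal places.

0.235

The responsibility of component k is π_k f_k(x) divided by Σ_j π_j f_j(x).
Component likelihoods at x = 5.8:
  L_A = (1/(0.65·√(2π)))·exp(−(5.8−4.16)²/(2·0.65²)) = 0.613757·exp(-3.18296) = 0.0254481
  L_B = (1/(0.65·√(2π)))·exp(−(5.8−7.27)²/(2·0.65²)) = 0.613757·exp(-2.55728) = 0.0475757
  L_C = (1/(0.65·√(2π)))·exp(−(5.8−7.36)²/(2·0.65²)) = 0.613757·exp(-2.88000) = 0.0344531
Unnormalised posteriors:
  π_A·L_A = 0.42 × 0.0254481 = 0.0106882
  π_B·L_B = 0.34 × 0.0475757 = 0.0161757
  π_C·L_C = 0.24 × 0.0344531 = 0.00826875
Sum: 0.0106882 + 0.0161757 + 0.00826875 = 0.0351327
So the posterior for Population C is 0.00826875 / 0.0351327 ≈ 0.235.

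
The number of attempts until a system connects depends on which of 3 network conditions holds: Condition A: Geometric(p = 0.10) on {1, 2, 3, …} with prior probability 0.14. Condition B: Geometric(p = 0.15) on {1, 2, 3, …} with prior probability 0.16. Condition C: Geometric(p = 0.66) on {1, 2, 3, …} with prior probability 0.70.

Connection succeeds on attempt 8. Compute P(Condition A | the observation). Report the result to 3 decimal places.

0.458

By Bayes' theorem, P(k | x) = π_k f_k(x) / Σ_j π_j f_j(x).
Evaluate each component's likelihood at the observed value:
  p_A = 0.0478297
  p_B = 0.0480866
  p_C = 0.000346654
Unnormalised posteriors:
  π_A·p_A = 0.14 × 0.0478297 = 0.00669616
  π_B·p_B = 0.16 × 0.0480866 = 0.00769385
  π_C·p_C = 0.70 × 0.000346654 = 0.000242658
Marginal: 0.00669616 + 0.00769385 + 0.000242658 = 0.0146327
Responsibility of Condition A: 0.00669616 / 0.0146327 ≈ 0.458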